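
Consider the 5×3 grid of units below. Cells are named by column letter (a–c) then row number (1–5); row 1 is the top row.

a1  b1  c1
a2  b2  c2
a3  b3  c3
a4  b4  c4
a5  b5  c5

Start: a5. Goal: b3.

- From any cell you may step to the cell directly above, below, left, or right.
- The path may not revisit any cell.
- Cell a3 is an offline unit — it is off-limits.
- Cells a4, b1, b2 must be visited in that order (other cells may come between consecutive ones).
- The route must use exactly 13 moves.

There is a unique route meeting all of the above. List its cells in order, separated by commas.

The waypoints must appear in the order a4, b1, b2, with no cell reused.
Route from a5: up to a4, right to b4, down to b5, right to c5, 4× up (reaching c1), 2× left (reaching a1), down to a2, right to b2, down to b3 — 13 moves in all.
Check: order respected (a4 at step 1, b1 at step 9, b2 at step 12); 13 moves as required.

a5, a4, b4, b5, c5, c4, c3, c2, c1, b1, a1, a2, b2, b3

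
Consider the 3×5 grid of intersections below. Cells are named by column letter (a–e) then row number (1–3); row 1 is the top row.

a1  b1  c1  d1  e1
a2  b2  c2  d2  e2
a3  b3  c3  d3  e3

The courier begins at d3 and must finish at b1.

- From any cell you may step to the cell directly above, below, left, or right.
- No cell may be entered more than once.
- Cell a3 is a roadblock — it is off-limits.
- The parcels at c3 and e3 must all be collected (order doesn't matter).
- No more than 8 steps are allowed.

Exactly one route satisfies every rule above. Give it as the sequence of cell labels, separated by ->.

d3 -> e3 -> e2 -> d2 -> c2 -> c3 -> b3 -> b2 -> b1

The 8-move cap with required stops at c3, e3 leaves no slack for detours.
Route from d3: right 1 to e3, up 1 to e2, left 2 to c2, down 1 to c3, left 1 to b3, up 2 to b1 — 8 moves in all.
Check: all required cells visited; 8 ≤ 8 moves.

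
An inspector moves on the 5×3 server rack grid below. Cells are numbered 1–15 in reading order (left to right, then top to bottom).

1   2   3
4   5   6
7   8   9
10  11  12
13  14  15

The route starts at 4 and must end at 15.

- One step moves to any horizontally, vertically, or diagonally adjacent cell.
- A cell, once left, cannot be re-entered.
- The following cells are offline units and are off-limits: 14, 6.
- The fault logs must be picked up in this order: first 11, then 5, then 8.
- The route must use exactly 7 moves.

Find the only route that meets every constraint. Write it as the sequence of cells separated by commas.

4, 7, 11, 9, 5, 8, 12, 15

The waypoints must appear in the order 11, 5, 8, with no cell reused.
Route from 4: down to 7, down-right to 11, up-right to 9, up-left to 5, down to 8, down-right to 12, down to 15 — 7 moves in all.
Check: order respected (11 at step 2, 5 at step 4, 8 at step 5); 7 moves as required.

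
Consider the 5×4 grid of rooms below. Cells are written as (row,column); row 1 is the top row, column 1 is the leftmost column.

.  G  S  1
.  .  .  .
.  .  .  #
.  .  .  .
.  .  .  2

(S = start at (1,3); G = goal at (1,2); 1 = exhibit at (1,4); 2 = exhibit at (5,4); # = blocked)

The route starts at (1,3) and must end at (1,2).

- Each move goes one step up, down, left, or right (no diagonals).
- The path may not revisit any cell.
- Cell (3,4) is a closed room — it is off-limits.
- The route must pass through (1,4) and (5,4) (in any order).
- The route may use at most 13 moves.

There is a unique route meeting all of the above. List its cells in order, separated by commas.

The 13-move cap with required stops at (1,4), (5,4) leaves no slack for detours.
Route from (1,3): right to (1,4), down to (2,4), left to (2,3), 2× down (reaching (4,3)), right to (4,4), down to (5,4), 2× left (reaching (5,2)), 4× up (reaching (1,2)) — 13 moves in all.
Check: all required cells visited; 13 ≤ 13 moves.

(1,3), (1,4), (2,4), (2,3), (3,3), (4,3), (4,4), (5,4), (5,3), (5,2), (4,2), (3,2), (2,2), (1,2)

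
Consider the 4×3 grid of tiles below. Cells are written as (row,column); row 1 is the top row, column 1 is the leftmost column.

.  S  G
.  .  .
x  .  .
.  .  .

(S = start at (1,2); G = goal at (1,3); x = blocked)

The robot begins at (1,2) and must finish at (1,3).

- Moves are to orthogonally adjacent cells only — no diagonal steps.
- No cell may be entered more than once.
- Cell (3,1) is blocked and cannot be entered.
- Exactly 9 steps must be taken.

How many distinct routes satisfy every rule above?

1

Need simple routes of exactly 9 moves from (1,2) to (1,3) (Manhattan distance 1, so 4 moves are spent on a detour and 4 undoing it).
Enumerating: (1,2) (1,1) (2,1) (2,2) (3,2) (4,2) (4,3) (3,3) (2,3) (1,3).
That gives 1 route.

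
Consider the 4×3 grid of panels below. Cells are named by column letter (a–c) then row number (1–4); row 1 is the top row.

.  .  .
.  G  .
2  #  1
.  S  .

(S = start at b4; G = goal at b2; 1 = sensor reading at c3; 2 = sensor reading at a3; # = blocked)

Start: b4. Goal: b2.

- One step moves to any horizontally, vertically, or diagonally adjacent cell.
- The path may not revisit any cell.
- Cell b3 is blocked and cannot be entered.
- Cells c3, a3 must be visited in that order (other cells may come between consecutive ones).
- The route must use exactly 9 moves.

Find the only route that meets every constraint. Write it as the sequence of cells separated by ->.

The waypoints must appear in the order c3, a3, with no cell reused.
Route from b4: right to c4, 3× up (reaching c1), 2× left (reaching a1), 2× down (reaching a3), up-right to b2 — 9 moves in all.
Check: order respected (1 at step 2, 2 at step 8); 9 moves as required.

b4 -> c4 -> c3 -> c2 -> c1 -> b1 -> a1 -> a2 -> a3 -> b2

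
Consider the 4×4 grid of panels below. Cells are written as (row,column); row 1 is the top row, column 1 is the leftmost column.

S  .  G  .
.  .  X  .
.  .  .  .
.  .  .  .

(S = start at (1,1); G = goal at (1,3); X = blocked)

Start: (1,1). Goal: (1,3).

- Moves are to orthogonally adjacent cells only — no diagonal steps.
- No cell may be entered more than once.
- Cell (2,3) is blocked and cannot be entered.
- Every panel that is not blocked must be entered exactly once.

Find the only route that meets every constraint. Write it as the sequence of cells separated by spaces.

(1,1) (1,2) (2,2) (2,1) (3,1) (4,1) (4,2) (3,2) (3,3) (4,3) (4,4) (3,4) (2,4) (1,4) (1,3)

Need to visit all 15 open cells exactly once, starting at (1,1) and ending at (1,3).
Cell (4,4) has only two open neighbours ((3,4) and (4,3)), so the path must pass straight through it: one of those is the cell it's entered from and the other is where it exits.
Route from (1,1): right 1 to (1,2), down 1 to (2,2), left 1 to (2,1), down 2 to (4,1), right 1 to (4,2), up 1 to (3,2), right 1 to (3,3), down 1 to (4,3), right 1 to (4,4), up 3 to (1,4), left 1 to (1,3) — 14 moves in all.
Check: all 15 open cells covered.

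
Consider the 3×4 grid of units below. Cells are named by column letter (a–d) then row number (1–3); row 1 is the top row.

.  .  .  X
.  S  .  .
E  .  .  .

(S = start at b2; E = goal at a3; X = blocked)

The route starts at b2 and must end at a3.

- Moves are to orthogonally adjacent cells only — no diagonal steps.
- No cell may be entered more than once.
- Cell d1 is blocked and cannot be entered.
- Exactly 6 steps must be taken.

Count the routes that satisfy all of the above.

3

Need simple routes of exactly 6 moves from b2 to a3 (Manhattan distance 2, so 2 moves are spent on a detour and 2 undoing it).
Enumerating: b2 b1 c1 c2 c3 b3 a3 | b2 c2 c1 b1 a1 a2 a3 | b2 c2 d2 d3 c3 b3 a3.
That gives 3 routes.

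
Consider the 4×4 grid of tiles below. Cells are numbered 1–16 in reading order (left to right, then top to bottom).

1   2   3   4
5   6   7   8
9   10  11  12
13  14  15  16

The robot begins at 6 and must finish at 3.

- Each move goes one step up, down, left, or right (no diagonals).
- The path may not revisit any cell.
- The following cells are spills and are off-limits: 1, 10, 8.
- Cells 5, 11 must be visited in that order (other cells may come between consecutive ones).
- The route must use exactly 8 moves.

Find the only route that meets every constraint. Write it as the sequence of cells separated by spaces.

The waypoints must appear in the order 5, 11, with no cell reused.
Route from 6: left to 5, 2× down (reaching 13), 2× right (reaching 15), 3× up (reaching 3) — 8 moves in all.
Check: order respected (5 at step 1, 11 at step 6); 8 moves as required.

6 5 9 13 14 15 11 7 3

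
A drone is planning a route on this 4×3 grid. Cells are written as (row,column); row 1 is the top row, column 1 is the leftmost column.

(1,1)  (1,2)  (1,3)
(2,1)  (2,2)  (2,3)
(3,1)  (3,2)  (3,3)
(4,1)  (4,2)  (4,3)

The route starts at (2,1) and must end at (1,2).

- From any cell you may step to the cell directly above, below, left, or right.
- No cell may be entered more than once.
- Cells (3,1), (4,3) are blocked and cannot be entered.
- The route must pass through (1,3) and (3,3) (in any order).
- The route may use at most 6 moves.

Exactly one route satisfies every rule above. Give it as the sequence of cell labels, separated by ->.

(2,1) -> (2,2) -> (3,2) -> (3,3) -> (2,3) -> (1,3) -> (1,2)

Any route must reach (1,3) and (3,3) and still end at (1,2) within 6 moves, so the order of the required stops is forced.
Route from (2,1): right 1 to (2,2), down 1 to (3,2), right 1 to (3,3), up 2 to (1,3), left 1 to (1,2) — 6 moves in all.
Check: all required cells visited; 6 ≤ 6 moves.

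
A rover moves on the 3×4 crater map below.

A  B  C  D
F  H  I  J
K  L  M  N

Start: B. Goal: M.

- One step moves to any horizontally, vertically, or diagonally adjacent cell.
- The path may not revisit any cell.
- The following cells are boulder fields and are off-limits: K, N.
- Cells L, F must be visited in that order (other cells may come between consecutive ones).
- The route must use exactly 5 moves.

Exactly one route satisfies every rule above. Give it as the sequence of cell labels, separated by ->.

B -> I -> L -> F -> H -> M

The waypoints must appear in the order L, F, with no cell reused.
Route from B: down-right to I, down-left to L, up-left to F, right to H, down-right to M — 5 moves in all.
Check: order respected (L at step 2, F at step 3); 5 moves as required.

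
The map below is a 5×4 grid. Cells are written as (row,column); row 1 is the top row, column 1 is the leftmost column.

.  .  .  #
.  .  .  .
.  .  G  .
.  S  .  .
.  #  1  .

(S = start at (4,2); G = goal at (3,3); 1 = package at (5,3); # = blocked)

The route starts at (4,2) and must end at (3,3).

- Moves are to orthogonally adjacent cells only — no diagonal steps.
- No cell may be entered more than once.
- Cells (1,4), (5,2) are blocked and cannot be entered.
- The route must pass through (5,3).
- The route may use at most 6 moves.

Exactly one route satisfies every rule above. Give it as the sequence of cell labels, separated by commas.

The budget equals the shortest possible length, so every move has to be on a shortest route through the required cells.
Route from (4,2): right to (4,3), down to (5,3), right to (5,4), 2× up (reaching (3,4)), left to (3,3) — 6 moves in all.
Check: all required cells visited; 6 ≤ 6 moves.

(4,2), (4,3), (5,3), (5,4), (4,4), (3,4), (3,3)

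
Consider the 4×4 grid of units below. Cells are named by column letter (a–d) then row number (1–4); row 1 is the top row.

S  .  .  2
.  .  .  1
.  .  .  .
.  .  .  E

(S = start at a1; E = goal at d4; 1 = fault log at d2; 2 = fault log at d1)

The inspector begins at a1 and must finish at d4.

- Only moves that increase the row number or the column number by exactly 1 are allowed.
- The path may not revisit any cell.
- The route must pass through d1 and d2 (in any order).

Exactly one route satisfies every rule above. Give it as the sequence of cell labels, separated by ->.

Moves only go right or down, so the column and row indices never decrease.
Route from a1: right 3 to d1, down 3 to d4 — 6 moves in all.
Check: all required cells visited.

a1 -> b1 -> c1 -> d1 -> d2 -> d3 -> d4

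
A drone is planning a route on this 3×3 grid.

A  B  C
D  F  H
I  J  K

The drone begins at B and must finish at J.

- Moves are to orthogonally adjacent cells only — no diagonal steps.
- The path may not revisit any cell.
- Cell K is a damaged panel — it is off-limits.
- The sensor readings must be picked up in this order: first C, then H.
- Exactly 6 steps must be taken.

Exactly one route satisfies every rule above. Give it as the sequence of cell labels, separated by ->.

The waypoints must appear in the order C, H, with no cell reused.
Route from B: right 1 to C, down 1 to H, left 2 to D, down 1 to I, right 1 to J — 6 moves in all.
Check: order respected (C at step 1, H at step 2); 6 moves as required.

B -> C -> H -> F -> D -> I -> J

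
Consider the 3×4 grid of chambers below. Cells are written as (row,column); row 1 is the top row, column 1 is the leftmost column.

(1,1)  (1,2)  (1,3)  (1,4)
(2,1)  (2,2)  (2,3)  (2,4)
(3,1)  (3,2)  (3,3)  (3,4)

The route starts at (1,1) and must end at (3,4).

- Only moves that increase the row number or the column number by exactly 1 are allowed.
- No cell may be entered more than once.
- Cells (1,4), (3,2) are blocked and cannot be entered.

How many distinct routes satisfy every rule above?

A right/down-only route from (1,1) to (3,4) makes exactly 2 down-moves and 3 right-moves in some order.
With no other constraints that would be C(5,2) = 10 routes.
Subtract routes through each blocked cell (inclusion–exclusion for overlaps): − through (1,4): 1 − through (3,2): 3 → 6.
That gives 6 routes.

6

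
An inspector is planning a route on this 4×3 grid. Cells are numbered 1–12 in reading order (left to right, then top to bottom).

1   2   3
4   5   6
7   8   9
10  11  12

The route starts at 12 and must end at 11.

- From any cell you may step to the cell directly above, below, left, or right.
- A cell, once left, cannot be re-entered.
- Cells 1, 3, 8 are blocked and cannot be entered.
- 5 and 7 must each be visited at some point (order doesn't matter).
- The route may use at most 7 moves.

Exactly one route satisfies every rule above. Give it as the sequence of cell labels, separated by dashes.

12 - 9 - 6 - 5 - 4 - 7 - 10 - 11

The budget equals the shortest possible length, so every move has to be on a shortest route through the required cells.
Route from 12: 2× up (reaching 6), 2× left (reaching 4), 2× down (reaching 10), right to 11 — 7 moves in all.
Check: all required cells visited; 7 ≤ 7 moves.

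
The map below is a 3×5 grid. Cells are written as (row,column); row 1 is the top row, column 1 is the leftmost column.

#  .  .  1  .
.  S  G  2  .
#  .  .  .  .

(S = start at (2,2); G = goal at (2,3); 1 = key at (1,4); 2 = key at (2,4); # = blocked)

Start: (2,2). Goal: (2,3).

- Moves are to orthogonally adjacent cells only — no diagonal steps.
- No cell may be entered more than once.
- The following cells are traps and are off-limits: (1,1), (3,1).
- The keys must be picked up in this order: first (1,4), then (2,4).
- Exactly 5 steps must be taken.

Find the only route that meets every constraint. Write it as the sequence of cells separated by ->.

(2,2) -> (1,2) -> (1,3) -> (1,4) -> (2,4) -> (2,3)

The waypoints must appear in the order (1,4), (2,4), with no cell reused.
Route from (2,2): up to (1,2), 2× right (reaching (1,4)), down to (2,4), left to (2,3) — 5 moves in all.
Check: order respected (1 at step 3, 2 at step 4); 5 moves as required.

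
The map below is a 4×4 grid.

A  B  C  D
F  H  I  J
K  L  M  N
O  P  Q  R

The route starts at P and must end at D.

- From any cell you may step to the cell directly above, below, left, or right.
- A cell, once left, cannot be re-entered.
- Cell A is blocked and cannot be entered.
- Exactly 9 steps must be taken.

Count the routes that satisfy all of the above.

Need simple routes of exactly 9 moves from P to D (Manhattan distance 5, so 2 moves are spent on a detour and 2 undoing it).
Branch systematically from the start, pruning whenever the remaining move budget drops below the Manhattan distance to D or differs from it in parity. Grouping the completions by first move — via L: 6; via O: 10; via Q: 10 — and summing: 6 + 10 + 10 = 26.
That gives 26 routes.

26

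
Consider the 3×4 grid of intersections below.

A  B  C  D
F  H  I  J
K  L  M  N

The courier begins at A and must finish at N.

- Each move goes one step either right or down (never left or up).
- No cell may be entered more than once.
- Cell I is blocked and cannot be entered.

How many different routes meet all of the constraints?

A right/down-only route from A to N makes exactly 2 down-moves and 3 right-moves in some order.
With no other constraints that would be C(5,2) = 10 routes.
Subtract routes through each blocked cell (inclusion–exclusion for overlaps): − through I: 6 → 4.
That gives 4 routes.

4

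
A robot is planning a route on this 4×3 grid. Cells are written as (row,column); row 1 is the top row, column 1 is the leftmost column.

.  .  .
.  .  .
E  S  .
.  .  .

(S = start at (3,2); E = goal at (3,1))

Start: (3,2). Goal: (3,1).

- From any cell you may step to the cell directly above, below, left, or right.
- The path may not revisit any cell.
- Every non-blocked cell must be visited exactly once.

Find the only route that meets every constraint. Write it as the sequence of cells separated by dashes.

Need to visit all 12 open cells exactly once, starting at (3,2) and ending at (3,1).
Cell (4,3) has only two open neighbours ((3,3) and (4,2)), so the path must pass straight through it: one of those is the cell it's entered from and the other is where it exits.
Route from (3,2): up to (2,2), left to (2,1), up to (1,1), 2× right (reaching (1,3)), 3× down (reaching (4,3)), 2× left (reaching (4,1)), up to (3,1) — 11 moves in all.
Check: all 12 open cells covered.

(3,2) - (2,2) - (2,1) - (1,1) - (1,2) - (1,3) - (2,3) - (3,3) - (4,3) - (4,2) - (4,1) - (3,1)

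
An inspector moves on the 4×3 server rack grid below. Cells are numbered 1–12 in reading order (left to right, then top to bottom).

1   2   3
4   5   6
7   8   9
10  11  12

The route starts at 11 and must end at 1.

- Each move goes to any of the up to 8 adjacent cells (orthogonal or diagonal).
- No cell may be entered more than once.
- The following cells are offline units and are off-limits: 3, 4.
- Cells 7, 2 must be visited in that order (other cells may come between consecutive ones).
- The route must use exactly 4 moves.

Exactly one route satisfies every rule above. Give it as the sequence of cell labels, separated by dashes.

11 - 7 - 5 - 2 - 1

The waypoints must appear in the order 7, 2, with no cell reused.
Route from 11: up-left 1 to 7, up-right 1 to 5, up 1 to 2, left 1 to 1 — 4 moves in all.
Check: order respected (7 at step 1, 2 at step 3); 4 moves as required.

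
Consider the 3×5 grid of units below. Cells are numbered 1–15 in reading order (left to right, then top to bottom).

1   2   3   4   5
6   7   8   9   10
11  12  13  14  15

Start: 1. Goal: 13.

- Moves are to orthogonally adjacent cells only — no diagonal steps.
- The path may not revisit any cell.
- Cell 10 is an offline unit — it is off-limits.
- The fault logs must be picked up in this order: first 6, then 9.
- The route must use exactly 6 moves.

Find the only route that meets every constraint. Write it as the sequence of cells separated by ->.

1 -> 6 -> 7 -> 8 -> 9 -> 14 -> 13

The waypoints must appear in the order 6, 9, with no cell reused.
Route from 1: down 1 to 6, right 3 to 9, down 1 to 14, left 1 to 13 — 6 moves in all.
Check: order respected (6 at step 1, 9 at step 4); 6 moves as required.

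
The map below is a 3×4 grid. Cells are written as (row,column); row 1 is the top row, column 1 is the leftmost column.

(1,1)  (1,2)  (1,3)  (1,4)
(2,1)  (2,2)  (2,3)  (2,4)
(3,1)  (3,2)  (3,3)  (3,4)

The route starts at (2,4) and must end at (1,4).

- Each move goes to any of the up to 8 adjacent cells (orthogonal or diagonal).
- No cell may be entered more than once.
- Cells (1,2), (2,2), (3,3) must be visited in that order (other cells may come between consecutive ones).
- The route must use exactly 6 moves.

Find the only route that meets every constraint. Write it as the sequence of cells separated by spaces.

The waypoints must appear in the order (1,2), (2,2), (3,3), with no cell reused.
Route from (2,4): up-left 1 to (1,3), left 1 to (1,2), down 1 to (2,2), down-right 1 to (3,3), up 1 to (2,3), up-right 1 to (1,4) — 6 moves in all.
Check: order respected ((1,2) at step 2, (2,2) at step 3, (3,3) at step 4); 6 moves as required.

(2,4) (1,3) (1,2) (2,2) (3,3) (2,3) (1,4)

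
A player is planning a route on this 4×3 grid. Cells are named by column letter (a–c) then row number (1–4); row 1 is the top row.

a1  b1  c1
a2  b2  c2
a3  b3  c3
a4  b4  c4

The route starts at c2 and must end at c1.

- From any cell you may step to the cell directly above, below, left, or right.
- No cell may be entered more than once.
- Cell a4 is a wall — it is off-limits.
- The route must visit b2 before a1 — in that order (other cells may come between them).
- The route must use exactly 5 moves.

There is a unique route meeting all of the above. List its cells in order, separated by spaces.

The waypoints must appear in the order b2, a1, with no cell reused.
Route from c2: 2× left (reaching a2), up to a1, 2× right (reaching c1) — 5 moves in all.
Check: order respected (b2 at step 1, a1 at step 3); 5 moves as required.

c2 b2 a2 a1 b1 c1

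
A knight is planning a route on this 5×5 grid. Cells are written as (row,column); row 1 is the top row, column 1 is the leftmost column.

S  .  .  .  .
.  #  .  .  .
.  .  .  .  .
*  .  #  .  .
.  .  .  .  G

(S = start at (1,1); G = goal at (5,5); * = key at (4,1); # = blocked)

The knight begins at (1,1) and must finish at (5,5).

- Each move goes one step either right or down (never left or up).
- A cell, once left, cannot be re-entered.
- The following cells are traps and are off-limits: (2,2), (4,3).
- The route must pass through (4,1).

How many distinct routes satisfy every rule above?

2

A right/down-only route from (1,1) to (5,5) makes exactly 4 down-moves and 4 right-moves in some order.
With no other constraints that would be C(8,4) = 70 routes.
Split at (4,1) and multiply the segment counts (each segment already excludes blocked cells): (1,1)→(4,1): 1; (4,1)→(5,5): 2; product = 2.
That gives 2 routes.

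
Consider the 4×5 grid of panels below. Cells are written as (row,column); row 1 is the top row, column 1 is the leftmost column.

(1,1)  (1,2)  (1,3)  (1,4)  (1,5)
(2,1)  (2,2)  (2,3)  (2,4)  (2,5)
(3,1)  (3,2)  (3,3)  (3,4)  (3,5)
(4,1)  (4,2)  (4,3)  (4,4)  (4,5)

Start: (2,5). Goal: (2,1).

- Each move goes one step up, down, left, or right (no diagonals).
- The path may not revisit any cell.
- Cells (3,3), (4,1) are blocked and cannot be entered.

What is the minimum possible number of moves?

The Manhattan distance from (2,5) to (2,1) is |2−2| + |5−1| = 4, so at least 4 moves are needed.
A route of 4 moves achieves this: (2,5) → (2,4) → (2,3) → (2,2) → (2,1).
Since 4 matches the lower bound, it is optimal.

4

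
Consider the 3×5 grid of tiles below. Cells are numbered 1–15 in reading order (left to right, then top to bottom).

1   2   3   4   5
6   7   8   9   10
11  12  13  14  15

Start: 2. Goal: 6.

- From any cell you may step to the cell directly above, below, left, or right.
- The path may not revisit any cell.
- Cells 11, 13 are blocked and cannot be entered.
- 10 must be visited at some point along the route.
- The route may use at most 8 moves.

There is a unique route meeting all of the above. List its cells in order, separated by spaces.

The 8-move cap with required stops at 10 leaves no slack for detours.
Route from 2: 3× right (reaching 5), down to 10, 4× left (reaching 6) — 8 moves in all.
Check: all required cells visited; 8 ≤ 8 moves.

2 3 4 5 10 9 8 7 6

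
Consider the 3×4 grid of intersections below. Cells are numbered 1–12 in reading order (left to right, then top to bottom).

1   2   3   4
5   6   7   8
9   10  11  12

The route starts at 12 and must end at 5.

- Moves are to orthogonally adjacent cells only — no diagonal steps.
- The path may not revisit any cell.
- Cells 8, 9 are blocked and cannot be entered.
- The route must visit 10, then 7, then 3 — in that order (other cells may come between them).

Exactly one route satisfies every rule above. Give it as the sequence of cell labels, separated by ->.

12 -> 11 -> 10 -> 6 -> 7 -> 3 -> 2 -> 1 -> 5

The waypoints must appear in the order 10, 7, 3, with no cell reused.
Route from 12: 2× left (reaching 10), up to 6, right to 7, up to 3, 2× left (reaching 1), down to 5 — 8 moves in all.
Check: order respected (10 at step 2, 7 at step 4, 3 at step 5).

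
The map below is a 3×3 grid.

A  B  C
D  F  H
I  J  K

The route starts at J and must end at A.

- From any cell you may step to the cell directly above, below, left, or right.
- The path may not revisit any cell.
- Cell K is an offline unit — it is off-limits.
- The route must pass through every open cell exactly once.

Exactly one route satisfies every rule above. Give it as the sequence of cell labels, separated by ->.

Need to visit all 8 open cells exactly once, starting at J and ending at A.
Cell C has only two open neighbours (H and B), so the path must pass straight through it: one of those is the cell it's entered from and the other is where it exits.
Route from J: left 1 to I, up 1 to D, right 2 to H, up 1 to C, left 2 to A — 7 moves in all.
Check: all 8 open cells covered.

J -> I -> D -> F -> H -> C -> B -> A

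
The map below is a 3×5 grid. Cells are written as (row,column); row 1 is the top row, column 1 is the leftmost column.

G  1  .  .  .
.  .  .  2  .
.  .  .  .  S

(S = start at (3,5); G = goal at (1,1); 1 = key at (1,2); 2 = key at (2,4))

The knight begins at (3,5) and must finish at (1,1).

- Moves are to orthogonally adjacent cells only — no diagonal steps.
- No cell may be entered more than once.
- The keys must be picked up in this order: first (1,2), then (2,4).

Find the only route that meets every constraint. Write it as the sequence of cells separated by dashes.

The waypoints must appear in the order (1,2), (2,4), with no cell reused.
Route from (3,5): up 2 to (1,5), left 3 to (1,2), down 1 to (2,2), right 2 to (2,4), down 1 to (3,4), left 3 to (3,1), up 2 to (1,1) — 14 moves in all.
Check: order respected (1 at step 5, 2 at step 8).

(3,5) - (2,5) - (1,5) - (1,4) - (1,3) - (1,2) - (2,2) - (2,3) - (2,4) - (3,4) - (3,3) - (3,2) - (3,1) - (2,1) - (1,1)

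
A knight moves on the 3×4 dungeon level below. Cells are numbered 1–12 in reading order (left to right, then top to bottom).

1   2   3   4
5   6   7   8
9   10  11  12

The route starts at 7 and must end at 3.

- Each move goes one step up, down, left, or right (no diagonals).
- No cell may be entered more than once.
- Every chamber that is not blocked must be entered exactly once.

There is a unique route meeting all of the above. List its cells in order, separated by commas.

7, 6, 2, 1, 5, 9, 10, 11, 12, 8, 4, 3

Need to visit all 12 open cells exactly once, starting at 7 and ending at 3.
Cell 9 has only two open neighbours (5 and 10), so the path must pass straight through it: one of those is the cell it's entered from and the other is where it exits.
Route from 7: left 1 to 6, up 1 to 2, left 1 to 1, down 2 to 9, right 3 to 12, up 2 to 4, left 1 to 3 — 11 moves in all.
Check: all 12 open cells covered.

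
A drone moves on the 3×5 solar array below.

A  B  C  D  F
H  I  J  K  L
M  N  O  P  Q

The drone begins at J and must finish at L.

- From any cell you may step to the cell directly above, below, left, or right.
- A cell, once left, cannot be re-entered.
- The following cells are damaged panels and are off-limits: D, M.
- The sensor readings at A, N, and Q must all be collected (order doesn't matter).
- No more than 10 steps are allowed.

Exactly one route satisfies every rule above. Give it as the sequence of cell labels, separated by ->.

J -> C -> B -> A -> H -> I -> N -> O -> P -> Q -> L

Any route must reach A, N, and Q and still end at L within 10 moves, so the order of the required stops is forced.
Route from J: up 1 to C, left 2 to A, down 1 to H, right 1 to I, down 1 to N, right 3 to Q, up 1 to L — 10 moves in all.
Check: all required cells visited; 10 ≤ 10 moves.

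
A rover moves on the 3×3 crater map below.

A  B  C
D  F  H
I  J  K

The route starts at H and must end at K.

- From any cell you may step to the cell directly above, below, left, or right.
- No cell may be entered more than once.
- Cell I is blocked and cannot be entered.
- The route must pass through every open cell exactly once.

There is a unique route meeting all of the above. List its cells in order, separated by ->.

Need to visit all 8 open cells exactly once, starting at H and ending at K.
Route from H: up to C, 2× left (reaching A), down to D, right to F, down to J, right to K — 7 moves in all.
Check: all 8 open cells covered.

H -> C -> B -> A -> D -> F -> J -> K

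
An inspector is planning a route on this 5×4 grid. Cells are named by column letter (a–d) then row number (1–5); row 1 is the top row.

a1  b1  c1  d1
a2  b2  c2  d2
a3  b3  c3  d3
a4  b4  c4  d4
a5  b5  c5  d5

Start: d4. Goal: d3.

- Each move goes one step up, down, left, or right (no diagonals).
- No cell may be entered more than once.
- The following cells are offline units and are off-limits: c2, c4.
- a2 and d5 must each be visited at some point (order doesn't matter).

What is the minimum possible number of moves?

11

Any route passes through a2 and d5 in some order between d4 and d3. Summing Manhattan distances along each leg and taking the cheapest ordering (d4 → d5 → a2 → d3) gives a lower bound of 1 + 6 + 4 = 11 moves.
A route of 11 moves achieves this: d4 → d5 → c5 → b5 → b4 → a4 → a3 → a2 → b2 → b3 → c3 → d3.
Since 11 matches the lower bound, it is optimal.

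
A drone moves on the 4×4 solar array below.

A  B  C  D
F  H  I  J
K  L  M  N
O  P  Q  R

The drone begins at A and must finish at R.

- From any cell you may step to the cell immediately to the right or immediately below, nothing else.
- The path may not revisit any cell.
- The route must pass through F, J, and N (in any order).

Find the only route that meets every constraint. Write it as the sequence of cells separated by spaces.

A F H I J N R

Moves only go right or down, so the column and row indices never decrease.
Route from A: down to F, 3× right (reaching J), 2× down (reaching R) — 6 moves in all.
Check: all required cells visited.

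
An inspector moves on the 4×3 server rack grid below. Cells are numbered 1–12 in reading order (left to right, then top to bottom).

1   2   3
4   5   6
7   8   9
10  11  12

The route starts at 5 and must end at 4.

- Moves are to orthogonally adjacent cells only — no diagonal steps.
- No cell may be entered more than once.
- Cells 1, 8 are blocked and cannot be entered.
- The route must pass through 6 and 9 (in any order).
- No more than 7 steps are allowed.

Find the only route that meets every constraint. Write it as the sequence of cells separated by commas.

5, 6, 9, 12, 11, 10, 7, 4

The 7-move cap with required stops at 6, 9 leaves no slack for detours.
Route from 5: right 1 to 6, down 2 to 12, left 2 to 10, up 2 to 4 — 7 moves in all.
Check: all required cells visited; 7 ≤ 7 moves.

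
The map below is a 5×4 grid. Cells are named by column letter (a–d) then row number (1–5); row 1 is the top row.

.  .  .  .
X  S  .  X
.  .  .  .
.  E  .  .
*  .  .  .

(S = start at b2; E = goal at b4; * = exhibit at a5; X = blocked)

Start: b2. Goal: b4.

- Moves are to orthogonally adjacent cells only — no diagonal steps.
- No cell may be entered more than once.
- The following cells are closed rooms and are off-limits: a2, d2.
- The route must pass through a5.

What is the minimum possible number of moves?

6

Any route passes through a5 somewhere between b2 and b4. Summing Manhattan distances along the two legs (b2 → a5 → b4) gives a lower bound of 4 + 2 = 6 moves.
A route of 6 moves achieves this: b2 → b3 → a3 → a4 → a5 → b5 → b4.
Since 6 matches the lower bound, it is optimal.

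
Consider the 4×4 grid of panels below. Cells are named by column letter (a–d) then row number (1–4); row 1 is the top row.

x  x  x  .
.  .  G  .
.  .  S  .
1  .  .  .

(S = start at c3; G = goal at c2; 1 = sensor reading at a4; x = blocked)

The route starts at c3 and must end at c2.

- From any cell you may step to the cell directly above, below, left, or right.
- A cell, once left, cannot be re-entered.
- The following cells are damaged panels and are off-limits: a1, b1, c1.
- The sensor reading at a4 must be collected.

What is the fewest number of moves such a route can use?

Any route passes through a4 somewhere between c3 and c2. Summing Manhattan distances along the two legs (c3 → a4 → c2) gives a lower bound of 3 + 4 = 7 moves.
A route of 7 moves achieves this: c3 → c4 → b4 → a4 → a3 → a2 → b2 → c2.
Since 7 matches the lower bound, it is optimal.

7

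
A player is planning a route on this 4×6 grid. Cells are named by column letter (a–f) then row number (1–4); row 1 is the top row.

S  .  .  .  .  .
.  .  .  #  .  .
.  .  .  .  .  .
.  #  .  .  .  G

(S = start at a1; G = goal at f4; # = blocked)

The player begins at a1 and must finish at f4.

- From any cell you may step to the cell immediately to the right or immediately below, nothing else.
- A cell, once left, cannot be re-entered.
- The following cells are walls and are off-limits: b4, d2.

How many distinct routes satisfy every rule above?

A right/down-only route from a1 to f4 makes exactly 3 down-moves and 5 right-moves in some order.
With no other constraints that would be C(8,3) = 56 routes.
Subtract routes through each blocked cell (inclusion–exclusion for overlaps): − through d2: 24 − through b4: 4 → 28.
That gives 28 routes.

28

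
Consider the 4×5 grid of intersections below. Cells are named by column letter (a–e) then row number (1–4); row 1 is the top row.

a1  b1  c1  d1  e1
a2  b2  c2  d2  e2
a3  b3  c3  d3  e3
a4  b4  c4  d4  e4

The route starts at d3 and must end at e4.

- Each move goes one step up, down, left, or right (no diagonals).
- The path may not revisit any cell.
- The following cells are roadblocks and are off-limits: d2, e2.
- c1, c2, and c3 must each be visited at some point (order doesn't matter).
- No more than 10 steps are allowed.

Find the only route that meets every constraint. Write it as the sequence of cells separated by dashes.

The budget equals the shortest possible length, so every move has to be on a shortest route through the required cells.
Route from d3: left to c3, 2× up (reaching c1), left to b1, 3× down (reaching b4), 3× right (reaching e4) — 10 moves in all.
Check: all required cells visited; 10 ≤ 10 moves.

d3 - c3 - c2 - c1 - b1 - b2 - b3 - b4 - c4 - d4 - e4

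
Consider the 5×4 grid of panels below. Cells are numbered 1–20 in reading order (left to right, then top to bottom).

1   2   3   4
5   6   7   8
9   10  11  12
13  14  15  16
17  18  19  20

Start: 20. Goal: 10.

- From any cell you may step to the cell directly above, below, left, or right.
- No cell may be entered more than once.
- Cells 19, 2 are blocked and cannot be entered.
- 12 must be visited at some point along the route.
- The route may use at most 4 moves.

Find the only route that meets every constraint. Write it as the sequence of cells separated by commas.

The budget equals the shortest possible length, so every move has to be on a shortest route through the required cells.
Route from 20: up 2 to 12, left 2 to 10 — 4 moves in all.
Check: all required cells visited; 4 ≤ 4 moves.

20, 16, 12, 11, 10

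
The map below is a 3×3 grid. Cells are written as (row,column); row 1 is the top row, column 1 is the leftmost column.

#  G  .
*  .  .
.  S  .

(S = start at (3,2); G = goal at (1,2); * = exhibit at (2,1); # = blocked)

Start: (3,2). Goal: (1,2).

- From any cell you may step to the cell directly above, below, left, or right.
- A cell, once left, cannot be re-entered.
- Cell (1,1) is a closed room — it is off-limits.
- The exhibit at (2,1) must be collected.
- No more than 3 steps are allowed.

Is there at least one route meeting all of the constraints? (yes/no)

Even ignoring the no-revisit rule, getting from (3,2) to (1,2) via (2,1) needs at least 2 + 2 = 4 moves (Manhattan distance per leg), which exceeds the 3-move limit.

no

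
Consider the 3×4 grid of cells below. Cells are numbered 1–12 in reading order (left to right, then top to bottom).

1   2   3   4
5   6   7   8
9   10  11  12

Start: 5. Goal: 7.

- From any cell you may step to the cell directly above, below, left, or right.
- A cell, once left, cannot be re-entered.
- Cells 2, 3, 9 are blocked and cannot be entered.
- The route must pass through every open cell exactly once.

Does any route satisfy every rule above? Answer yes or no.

no

Cell 1 has only one open neighbour but is neither the start nor the goal, so a Hamiltonian route would have to both enter and leave it through the same neighbour — impossible without revisiting.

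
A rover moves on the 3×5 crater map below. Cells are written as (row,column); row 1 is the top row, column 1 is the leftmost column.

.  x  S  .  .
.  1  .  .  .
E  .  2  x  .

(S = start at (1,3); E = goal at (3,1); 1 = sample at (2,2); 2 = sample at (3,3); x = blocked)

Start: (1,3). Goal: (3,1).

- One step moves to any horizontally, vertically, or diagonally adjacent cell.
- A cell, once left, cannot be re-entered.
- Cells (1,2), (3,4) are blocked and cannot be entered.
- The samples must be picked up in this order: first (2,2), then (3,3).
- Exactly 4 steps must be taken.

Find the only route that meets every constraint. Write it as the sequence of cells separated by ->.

(1,3) -> (2,2) -> (3,3) -> (3,2) -> (3,1)

The waypoints must appear in the order (2,2), (3,3), with no cell reused.
Route from (1,3): down-left 1 to (2,2), down-right 1 to (3,3), left 2 to (3,1) — 4 moves in all.
Check: order respected (1 at step 1, 2 at step 2); 4 moves as required.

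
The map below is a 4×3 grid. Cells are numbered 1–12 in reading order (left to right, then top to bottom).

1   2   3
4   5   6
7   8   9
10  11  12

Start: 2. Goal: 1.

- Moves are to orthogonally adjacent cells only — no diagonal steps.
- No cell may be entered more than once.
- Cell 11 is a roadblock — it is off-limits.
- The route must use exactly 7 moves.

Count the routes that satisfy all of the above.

4

Need simple routes of exactly 7 moves from 2 to 1 (Manhattan distance 1, so 3 moves are spent on a detour and 3 undoing it).
Enumerating: 2 5 6 9 8 7 4 1 | 2 3 6 9 8 5 4 1 | 2 3 6 9 8 7 4 1 | 2 3 6 5 8 7 4 1.
That gives 4 routes.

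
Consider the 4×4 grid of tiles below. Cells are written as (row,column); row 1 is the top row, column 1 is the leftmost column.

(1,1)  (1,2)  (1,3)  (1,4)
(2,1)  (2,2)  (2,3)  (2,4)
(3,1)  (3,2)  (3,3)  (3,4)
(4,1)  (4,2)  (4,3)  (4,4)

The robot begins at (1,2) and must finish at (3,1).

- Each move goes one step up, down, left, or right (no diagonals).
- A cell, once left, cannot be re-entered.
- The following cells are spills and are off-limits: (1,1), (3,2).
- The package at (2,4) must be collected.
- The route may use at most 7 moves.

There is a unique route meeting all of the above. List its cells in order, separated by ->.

(1,2) -> (1,3) -> (1,4) -> (2,4) -> (2,3) -> (2,2) -> (2,1) -> (3,1)

Any route must reach (2,4) and still end at (3,1) within 7 moves, so the order of the required stops is forced.
Route from (1,2): 2× right (reaching (1,4)), down to (2,4), 3× left (reaching (2,1)), down to (3,1) — 7 moves in all.
Check: all required cells visited; 7 ≤ 7 moves.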